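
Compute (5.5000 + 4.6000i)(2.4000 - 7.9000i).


Real = 5.5*2.4 - 4.6*(-7.9) = 13.2 - (-36.34) = 49.54
Imag = 5.5*(-7.9) + 2.4*4.6 = -43.45 + 11.04 = -32.41

49.5400 - 32.4100i


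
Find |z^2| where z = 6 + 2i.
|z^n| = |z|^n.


|z| = sqrt(36+4) = sqrt(40) = 6.3246
|z^2| = |z|^2 = (sqrt(40))^2 = 40

|z^2| = 40


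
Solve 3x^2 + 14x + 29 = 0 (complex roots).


disc = 14^2 - 4*3*29 = 196 - 348 = -152
sqrt(|disc|) = sqrt(152) = 12.3288
Real part = -14/(2*3) = -2.3333
Imag part = 12.3288/(2*3) = 2.0548

-2.3333 ± 2.0548i


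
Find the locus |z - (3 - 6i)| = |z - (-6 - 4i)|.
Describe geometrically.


Equal distances means the locus is the perpendicular bisector of z1 and z2.
Midpoint = ((3+(-6))/2, (-6+(-4))/2) = (-1.5000, -5.0000)

Perpendicular bisector through (-1.5000, -5.0000)


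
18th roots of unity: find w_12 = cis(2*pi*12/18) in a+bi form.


Angle = 360*12/18 = 240°
a = cos(240°) = -0.5000
b = sin(240°) = -0.8660

-0.5000 - 0.8660i


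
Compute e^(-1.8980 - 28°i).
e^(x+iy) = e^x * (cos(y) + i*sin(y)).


e^-1.8980 = 0.1499
cos(-28°) = 0.8829
sin(-28°) = -0.4695
Real = 0.1499*0.8829 = 0.1323
Imag = 0.1499*(-0.4695) = -0.0704

0.1323 - 0.0704i


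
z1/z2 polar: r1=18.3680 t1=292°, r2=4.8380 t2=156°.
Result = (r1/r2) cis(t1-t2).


r = 18.3680 / 4.8380 = 3.7966
theta = 292° - 156° = 136° = 136° (mod 360)

3.7966 cis(136°)


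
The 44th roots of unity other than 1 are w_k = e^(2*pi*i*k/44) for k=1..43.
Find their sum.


With w = e^(2*pi*i/44), all 44 of the 44th roots of unity w^0 = 1, w, ..., w^(43) sum to 0: 1 + w + ... + w^(43) = (1 - w^44)/(1 - w) = 0 since w^44 = 1, w ≠ 1.
Removing the root 1: w + w^2 + ... + w^(43) = 0 - 1 = -1

Sum = -1


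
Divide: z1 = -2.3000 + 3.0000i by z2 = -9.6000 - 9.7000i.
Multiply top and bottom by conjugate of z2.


Conjugate of z2 = -9.6000 + 9.7000i
Numerator: (-2.3000 + 3.0000i)(-9.6000 + 9.7000i) = -7.0200 - 51.1100i
Denominator: (-9.6)^2 + (-9.7)^2 = 186.25
Result = (-7.0200 - 51.1100i)/186.25

-0.0377 - 0.2744i


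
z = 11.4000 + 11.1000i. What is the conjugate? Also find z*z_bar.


z_bar = 11.4000 - 11.1000i
z*z_bar = 11.4^2 + 11.1^2 = 129.96 + 123.21 = 253.17

z_bar = 11.4000 - 11.1000i, z*z_bar = 253.17


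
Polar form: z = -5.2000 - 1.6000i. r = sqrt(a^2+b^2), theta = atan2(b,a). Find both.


r = sqrt(27.04+2.56) = sqrt(29.6) = 5.4406
theta = atan2(-1.6, -5.2) = -162.8973 degrees

r = 5.4406, theta = -162.8973 degrees


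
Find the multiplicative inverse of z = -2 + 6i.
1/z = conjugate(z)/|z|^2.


|z|^2 = 4+36 = 40
1/z = (-2 - 6i)/40

1/z = -0.0500 - 0.1500i


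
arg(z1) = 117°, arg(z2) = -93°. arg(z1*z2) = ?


arg(z1*z2) = 117° - 93° = 24°
Normalized to (-180°, 180°]: 24°

24°


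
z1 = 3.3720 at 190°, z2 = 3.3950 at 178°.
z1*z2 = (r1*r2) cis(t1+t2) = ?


r = 3.3720 * 3.3950 = 11.4479
theta = 190° + 178° = 368° = 8° (mod 360)

11.4479 cis(8°)


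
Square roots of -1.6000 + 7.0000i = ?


|z| = sqrt(2.56+49) = 7.1805
sqrt((|z|+a)/2) = sqrt((7.1805+(-1.6))/2) = sqrt(2.7903) = 1.6704
sqrt((|z|-a)/2) = sqrt((7.1805-(-1.6))/2) = sqrt(4.3903) = 2.0953

±(1.6704 + 2.0953i) i.e. 1.6704 + 2.0953i and -1.6704 - 2.0953i


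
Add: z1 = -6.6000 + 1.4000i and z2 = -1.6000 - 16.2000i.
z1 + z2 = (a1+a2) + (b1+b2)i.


Real: -6.6 - 1.6 = -8.2
Imag: 1.4 - 16.2 = -14.8

-8.2000 - 14.8000i


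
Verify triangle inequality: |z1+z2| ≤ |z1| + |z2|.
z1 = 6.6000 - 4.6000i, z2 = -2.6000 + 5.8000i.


|z1| = sqrt(6.6^2 + (-4.6)^2) = sqrt(64.72) = 8.0449
|z2| = sqrt((-2.6)^2 + 5.8^2) = sqrt(40.4) = 6.3561
z1+z2 = 4.0000 + 1.2000i
|z1+z2| = sqrt(17.44) = 4.1761
|z1|+|z2| = 8.0449 + 6.3561 = 14.4010

|z1+z2| = 4.1761 ≤ |z1|+|z2| = 14.4010 (verified)


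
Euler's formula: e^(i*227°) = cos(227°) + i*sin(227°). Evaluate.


cos(227°) = -0.6820
sin(227°) = -0.7314

e^(i*227°) = -0.6820 - 0.7314i


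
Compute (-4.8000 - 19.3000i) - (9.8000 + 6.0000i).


Real: -4.8 - 9.8 = -14.6
Imag: -19.3 - 6 = -25.3

-14.6000 - 25.3000i


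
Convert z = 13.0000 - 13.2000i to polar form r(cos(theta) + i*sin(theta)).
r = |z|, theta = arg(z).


r = sqrt(169+174.24) = sqrt(343.24) = 18.5267
theta = atan2(-13.2, 13) = -45.4374 degrees

r = 18.5267, theta = -45.4374 degrees


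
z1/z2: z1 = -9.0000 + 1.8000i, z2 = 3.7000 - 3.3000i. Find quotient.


Conjugate of z2 = 3.7000 + 3.3000i
Numerator: (-9.0000 + 1.8000i)(3.7000 + 3.3000i) = -39.2400 - 23.0400i
Denominator: 3.7^2 + (-3.3)^2 = 24.58
Result = (-39.2400 - 23.0400i)/24.58

-1.5964 - 0.9373i


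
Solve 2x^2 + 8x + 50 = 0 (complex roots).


disc = 8^2 - 4*2*50 = 64 - 400 = -336
sqrt(|disc|) = sqrt(336) = 18.3303
Real part = -8/(2*2) = -2.0000
Imag part = 18.3303/(2*2) = 4.5826

-2.0000 ± 4.5826i


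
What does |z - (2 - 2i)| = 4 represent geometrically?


|z - z0| = r is a circle with center z0 and radius r.
Center = (2, -2), radius = 4

Circle with center (2, -2) and radius 4


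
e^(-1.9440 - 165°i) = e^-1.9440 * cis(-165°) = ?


e^-1.9440 = 0.14313
cos(-165°) = -0.96593
sin(-165°) = -0.2588
Real = 0.14313*(-0.96593) = -0.1383
Imag = 0.14313*(-0.2588) = -0.0370

-0.1383 - 0.0370i


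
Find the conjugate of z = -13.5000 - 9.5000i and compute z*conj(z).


z_bar = -13.5000 + 9.5000i
z*z_bar = (-13.5)^2 + (-9.5)^2 = 182.25 + 90.25 = 272.5

z_bar = -13.5000 + 9.5000i, z*z_bar = 272.5


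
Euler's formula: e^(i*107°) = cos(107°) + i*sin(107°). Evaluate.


cos(107°) = -0.2924
sin(107°) = 0.9563

e^(i*107°) = -0.2924 + 0.9563i


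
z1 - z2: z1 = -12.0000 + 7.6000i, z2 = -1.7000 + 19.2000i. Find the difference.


Real: -12 + 1.7 = -10.3
Imag: 7.6 - 19.2 = -11.6

-10.3000 - 11.6000i


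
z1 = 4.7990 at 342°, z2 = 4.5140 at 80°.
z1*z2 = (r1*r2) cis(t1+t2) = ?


r = 4.7990 * 4.5140 = 21.6627
theta = 342° + 80° = 422° = 62° (mod 360)

21.6627 cis(62°)


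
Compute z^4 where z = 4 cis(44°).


r^4 = 4^4 = 256
n*theta = 4*44° = 176° = 176° (mod 360)
a = 256*cos(176°) = -255.3764
b = 256*sin(176°) = 17.8577

256 cis(176°) = -255.3764 + 17.8577i


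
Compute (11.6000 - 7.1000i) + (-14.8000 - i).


Real: 11.6 - 14.8 = -3.2
Imag: -7.1 - 1 = -8.1

-3.2000 - 8.1000i


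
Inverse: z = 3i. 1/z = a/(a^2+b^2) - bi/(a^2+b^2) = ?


|z|^2 = 0+9 = 9
1/z = (0 - 3i)/9

1/z = 0 - 0.3333i


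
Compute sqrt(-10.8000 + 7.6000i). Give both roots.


|z| = sqrt(116.64+57.76) = 13.2061
sqrt((|z|+a)/2) = sqrt((13.2061+(-10.8))/2) = sqrt(1.2030) = 1.0968
sqrt((|z|-a)/2) = sqrt((13.2061-(-10.8))/2) = sqrt(12.0030) = 3.4645

±(1.0968 + 3.4645i) i.e. 1.0968 + 3.4645i and -1.0968 - 3.4645i


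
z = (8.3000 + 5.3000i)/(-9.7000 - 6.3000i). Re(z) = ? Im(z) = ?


Multiply by conjugate: (8.3000 + 5.3000i)(-9.7000 + 6.3000i) / ((-9.7)^2 + (-6.3)^2)
Numerator real = 8.3*(-9.7) + 5.3*(-6.3) = -113.9
Numerator imag = 5.3*(-9.7) - 8.3*(-6.3) = 0.88
Denominator = 133.78
Re(z) = -113.9/133.78 = -0.8514
Im(z) = 0.88/133.78 = 0.0066

Re(z) = -0.8514, Im(z) = 0.0066


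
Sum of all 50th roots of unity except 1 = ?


With w = e^(2*pi*i/50), all 50 of the 50th roots of unity w^0 = 1, w, ..., w^(49) sum to 0: 1 + w + ... + w^(49) = (1 - w^50)/(1 - w) = 0 since w^50 = 1, w ≠ 1.
Removing the root 1: w + w^2 + ... + w^(49) = 0 - 1 = -1

Sum = -1


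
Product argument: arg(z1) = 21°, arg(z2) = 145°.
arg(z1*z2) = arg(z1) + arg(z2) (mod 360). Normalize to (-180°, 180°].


arg(z1*z2) = 21° + 145° = 166°
Normalized to (-180°, 180°]: 166°

166°


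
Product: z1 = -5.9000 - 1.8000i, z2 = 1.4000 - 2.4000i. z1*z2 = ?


Real = -5.9*1.4 - (-1.8)*(-2.4) = -8.26 - 4.32 = -12.58
Imag = -5.9*(-2.4) + 1.4*(-1.8) = 14.16 - (2.52) = 11.64

-12.5800 + 11.6400i


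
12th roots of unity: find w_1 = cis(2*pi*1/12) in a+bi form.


Angle = 360*1/12 = 30°
a = cos(30°) = 0.8660
b = sin(30°) = 0.5000

0.8660 + 0.5000i


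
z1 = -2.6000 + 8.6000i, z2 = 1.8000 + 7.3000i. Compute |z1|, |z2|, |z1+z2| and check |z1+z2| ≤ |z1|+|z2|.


|z1| = sqrt((-2.6)^2 + 8.6^2) = sqrt(80.72) = 8.9844
|z2| = sqrt(1.8^2 + 7.3^2) = sqrt(56.53) = 7.5186
z1+z2 = -0.8000 + 15.9000i
|z1+z2| = sqrt(253.45) = 15.9201
|z1|+|z2| = 8.9844 + 7.5186 = 16.5030

|z1+z2| = 15.9201 ≤ |z1|+|z2| = 16.5030 (verified)


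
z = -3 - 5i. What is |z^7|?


|z| = sqrt(9+25) = sqrt(34) = 5.8310
|z^7| = |z|^7 = (sqrt(34))^7 = 34^3 * sqrt(34) = 39304*sqrt(34)

|z^7| = 39304*sqrt(34) ≈ 229179.7333


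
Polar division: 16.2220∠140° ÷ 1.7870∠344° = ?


r = 16.2220 / 1.7870 = 9.0778
theta = 140° - 344° = -204° = 156° (mod 360)

9.0778 cis(156°)


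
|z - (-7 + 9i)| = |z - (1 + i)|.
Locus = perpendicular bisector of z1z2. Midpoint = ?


Equal distances means the locus is the perpendicular bisector of z1 and z2.
Midpoint = ((-7+1)/2, (9+1)/2) = (-3.0000, 5.0000)

Perpendicular bisector through (-3.0000, 5.0000)


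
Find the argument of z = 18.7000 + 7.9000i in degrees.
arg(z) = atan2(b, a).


Re = 18.7, Im = 7.9
arg = atan2(7.9, 18.7) = 22.9021 degrees

arg(z) = 22.9021 degrees


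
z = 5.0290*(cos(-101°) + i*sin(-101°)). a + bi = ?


a = 5.0290*cos(-101°) = 5.0290*(-0.19081) = -0.9596
b = 5.0290*sin(-101°) = 5.0290*(-0.98163) = -4.9366

-0.9596 - 4.9366i


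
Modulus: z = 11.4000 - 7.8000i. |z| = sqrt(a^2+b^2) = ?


|z| = sqrt(11.4^2 + (-7.8)^2) = sqrt(129.96 + 60.84) = sqrt(190.8) = 13.8130

|z| = 13.8130


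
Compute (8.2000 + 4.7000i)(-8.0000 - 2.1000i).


Real = 8.2*(-8) - 4.7*(-2.1) = -65.6 - (-9.87) = -55.73
Imag = 8.2*(-2.1) - (8)*4.7 = -17.22 - (37.6) = -54.82

-55.7300 - 54.8200i


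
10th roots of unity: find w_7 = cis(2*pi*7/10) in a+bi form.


Angle = 360*7/10 = 252°
a = cos(252°) = -0.3090
b = sin(252°) = -0.9511

-0.3090 - 0.9511i


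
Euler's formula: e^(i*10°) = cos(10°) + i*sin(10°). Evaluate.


cos(10°) = 0.9848
sin(10°) = 0.1736

e^(i*10°) = 0.9848 + 0.1736i


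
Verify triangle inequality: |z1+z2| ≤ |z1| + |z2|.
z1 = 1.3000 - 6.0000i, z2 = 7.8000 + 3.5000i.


|z1| = sqrt(1.3^2 + (-6)^2) = sqrt(37.69) = 6.1392
|z2| = sqrt(7.8^2 + 3.5^2) = sqrt(73.09) = 8.5493
z1+z2 = 9.1000 - 2.5000i
|z1+z2| = sqrt(89.06) = 9.4372
|z1|+|z2| = 6.1392 + 8.5493 = 14.6885

|z1+z2| = 9.4372 ≤ |z1|+|z2| = 14.6885 (verified)


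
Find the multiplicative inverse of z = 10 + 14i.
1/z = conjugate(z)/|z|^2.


|z|^2 = 100+196 = 296
1/z = (10 - 14i)/296

1/z = 0.0338 - 0.0473i


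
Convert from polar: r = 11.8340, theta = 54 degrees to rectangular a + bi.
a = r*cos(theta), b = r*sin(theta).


a = 11.8340*cos(54°) = 11.8340*0.58779 = 6.9559
b = 11.8340*sin(54°) = 11.8340*0.80902 = 9.5739

6.9559 + 9.5739i


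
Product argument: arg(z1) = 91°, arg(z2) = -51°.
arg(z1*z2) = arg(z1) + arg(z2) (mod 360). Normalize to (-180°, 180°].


arg(z1*z2) = 91° - 51° = 40°
Normalized to (-180°, 180°]: 40°

40°


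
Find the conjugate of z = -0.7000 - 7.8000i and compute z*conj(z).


z_bar = -0.7000 + 7.8000i
z*z_bar = (-0.7)^2 + (-7.8)^2 = 0.49 + 60.84 = 61.33

z_bar = -0.7000 + 7.8000i, z*z_bar = 61.33


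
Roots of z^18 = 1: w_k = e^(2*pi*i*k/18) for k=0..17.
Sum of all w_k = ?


The sum of all 18th roots of unity is 0.
Geometric series: (1 - w^18)/(1 - w) = (1-1)/(1-w) = 0 since w^18 = 1, w ≠ 1.
Alternatively: coefficient of z^17 in z^18 - 1 is 0.

0


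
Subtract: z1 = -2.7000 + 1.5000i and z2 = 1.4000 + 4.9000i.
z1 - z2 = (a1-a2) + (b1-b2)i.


Real: -2.7 - 1.4 = -4.1
Imag: 1.5 - 4.9 = -3.4

-4.1000 - 3.4000i


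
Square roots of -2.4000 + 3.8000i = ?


|z| = sqrt(5.76+14.44) = 4.4944
sqrt((|z|+a)/2) = sqrt((4.4944+(-2.4))/2) = sqrt(1.0472) = 1.0233
sqrt((|z|-a)/2) = sqrt((4.4944-(-2.4))/2) = sqrt(3.4472) = 1.8567

±(1.0233 + 1.8567i) i.e. 1.0233 + 1.8567i and -1.0233 - 1.8567i


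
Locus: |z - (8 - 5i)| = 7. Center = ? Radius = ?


|z - z0| = r is a circle with center z0 and radius r.
Center = (8, -5), radius = 7

Circle with center (8, -5) and radius 7


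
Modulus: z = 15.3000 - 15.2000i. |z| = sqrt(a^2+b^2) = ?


|z| = sqrt(15.3^2 + (-15.2)^2) = sqrt(234.09 + 231.04) = sqrt(465.13) = 21.5669

|z| = 21.5669


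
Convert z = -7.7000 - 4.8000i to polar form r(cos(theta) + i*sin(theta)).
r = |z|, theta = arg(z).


r = sqrt(59.29+23.04) = sqrt(82.33) = 9.0736
theta = atan2(-4.8, -7.7) = -148.0616 degrees

r = 9.0736, theta = -148.0616 degrees


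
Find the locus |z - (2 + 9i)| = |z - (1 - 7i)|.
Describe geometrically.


Equal distances means the locus is the perpendicular bisector of z1 and z2.
Midpoint = ((2+1)/2, (9+(-7))/2) = (1.5000, 1.0000)

Perpendicular bisector through (1.5000, 1.0000)


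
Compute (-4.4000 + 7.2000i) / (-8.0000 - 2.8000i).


Conjugate of z2 = -8.0000 + 2.8000i
Numerator: (-4.4000 + 7.2000i)(-8.0000 + 2.8000i) = 15.0400 - 69.9200i
Denominator: (-8)^2 + (-2.8)^2 = 71.84
Result = (15.0400 - 69.9200i)/71.84

0.2094 - 0.9733i


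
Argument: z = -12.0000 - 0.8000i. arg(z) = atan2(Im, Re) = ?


Re = -12, Im = -0.8
arg = atan2(-0.8, -12) = -176.1859 degrees

arg(z) = -176.1859 degrees


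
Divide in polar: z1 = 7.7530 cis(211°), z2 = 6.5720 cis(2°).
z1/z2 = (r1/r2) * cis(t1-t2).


r = 7.7530 / 6.5720 = 1.1797
theta = 211° - 2° = 209° = 209° (mod 360)

1.1797 cis(209°)


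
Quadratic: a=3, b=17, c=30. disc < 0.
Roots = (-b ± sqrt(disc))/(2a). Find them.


disc = 17^2 - 4*3*30 = 289 - 360 = -71
sqrt(|disc|) = sqrt(71) = 8.4261
Real part = -17/(2*3) = -2.8333
Imag part = 8.4261/(2*3) = 1.4044

-2.8333 ± 1.4044i


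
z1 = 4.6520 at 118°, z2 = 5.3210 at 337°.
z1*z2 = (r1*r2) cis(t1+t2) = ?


r = 4.6520 * 5.3210 = 24.7533
theta = 118° + 337° = 455° = 95° (mod 360)

24.7533 cis(95°)


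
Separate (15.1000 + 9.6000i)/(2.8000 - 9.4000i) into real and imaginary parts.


Multiply by conjugate: (15.1000 + 9.6000i)(2.8000 + 9.4000i) / (2.8^2 + (-9.4)^2)
Numerator real = 15.1*2.8 + 9.6*(-9.4) = -47.96
Numerator imag = 9.6*2.8 - 15.1*(-9.4) = 168.82
Denominator = 96.2
Re(z) = -47.96/96.2 = -0.4985
Im(z) = 168.82/96.2 = 1.7549

Re(z) = -0.4985, Im(z) = 1.7549


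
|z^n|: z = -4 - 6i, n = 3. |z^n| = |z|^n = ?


|z| = sqrt(16+36) = sqrt(52) = 7.2111
|z^3| = |z|^3 = (sqrt(52))^3 = 52*sqrt(52)

|z^3| = 52*sqrt(52) ≈ 374.9773


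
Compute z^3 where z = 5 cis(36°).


r^3 = 5^3 = 125
n*theta = 3*36° = 108° = 108° (mod 360)
a = 125*cos(108°) = -38.6271
b = 125*sin(108°) = 118.8821

125 cis(108°) = -38.6271 + 118.8821i


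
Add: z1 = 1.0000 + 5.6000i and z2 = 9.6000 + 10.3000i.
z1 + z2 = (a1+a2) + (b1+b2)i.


Real: 1 + 9.6 = 10.6
Imag: 5.6 + 10.3 = 15.9

10.6000 + 15.9000i


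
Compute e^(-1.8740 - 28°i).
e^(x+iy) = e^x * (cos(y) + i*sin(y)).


e^-1.8740 = 0.1535
cos(-28°) = 0.8829
sin(-28°) = -0.4695
Real = 0.1535*0.8829 = 0.1355
Imag = 0.1535*(-0.4695) = -0.0721

0.1355 - 0.0721i


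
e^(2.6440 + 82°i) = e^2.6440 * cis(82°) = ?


e^2.6440 = 14.06937
cos(82°) = 0.139173
sin(82°) = 0.990268
Real = 14.06937*0.139173 = 1.9581
Imag = 14.06937*0.990268 = 13.9324

1.9581 + 13.9324i


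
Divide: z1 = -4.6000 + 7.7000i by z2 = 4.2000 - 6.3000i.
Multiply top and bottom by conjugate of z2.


Conjugate of z2 = 4.2000 + 6.3000i
Numerator: (-4.6000 + 7.7000i)(4.2000 + 6.3000i) = -67.8300 + 3.3600i
Denominator: 4.2^2 + (-6.3)^2 = 57.33
Result = (-67.8300 + 3.3600i)/57.33

-1.1832 + 0.0586i


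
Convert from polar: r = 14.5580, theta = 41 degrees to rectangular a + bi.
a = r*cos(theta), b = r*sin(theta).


a = 14.5580*cos(41°) = 14.5580*0.75471 = 10.9871
b = 14.5580*sin(41°) = 14.5580*0.65606 = 9.5509

10.9871 + 9.5509i


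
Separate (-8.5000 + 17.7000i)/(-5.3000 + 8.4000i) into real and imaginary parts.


Multiply by conjugate: (-8.5000 + 17.7000i)(-5.3000 - 8.4000i) / ((-5.3)^2 + 8.4^2)
Numerator real = -8.5*(-5.3) + 17.7*8.4 = 193.73
Numerator imag = 17.7*(-5.3) - (-8.5)*8.4 = -22.41
Denominator = 98.65
Re(z) = 193.73/98.65 = 1.9638
Im(z) = -22.41/98.65 = -0.2272

Re(z) = 1.9638, Im(z) = -0.2272


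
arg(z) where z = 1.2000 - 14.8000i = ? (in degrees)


Re = 1.2, Im = -14.8
arg = atan2(-14.8, 1.2) = -85.3645 degrees

arg(z) = -85.3645 degrees


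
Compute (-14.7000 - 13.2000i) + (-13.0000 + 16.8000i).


Real: -14.7 - 13 = -27.7
Imag: -13.2 + 16.8 = 3.6

-27.7000 + 3.6000i


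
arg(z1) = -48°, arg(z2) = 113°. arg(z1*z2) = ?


arg(z1*z2) = -48° + 113° = 65°
Normalized to (-180°, 180°]: 65°

65°


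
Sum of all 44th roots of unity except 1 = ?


With w = e^(2*pi*i/44), all 44 of the 44th roots of unity w^0 = 1, w, ..., w^(43) sum to 0: 1 + w + ... + w^(43) = (1 - w^44)/(1 - w) = 0 since w^44 = 1, w ≠ 1.
Removing the root 1: w + w^2 + ... + w^(43) = 0 - 1 = -1

Sum = -1


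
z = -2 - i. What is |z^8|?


|z| = sqrt(4+1) = sqrt(5) = 2.2361
|z^8| = |z|^8 = (sqrt(5))^8 = 5^4 = 625

|z^8| = 625


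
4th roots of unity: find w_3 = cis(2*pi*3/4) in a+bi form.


Angle = 360*3/4 = 270°
a = cos(270°) = 0
b = sin(270°) = -1.0000

0 - 1.0000i


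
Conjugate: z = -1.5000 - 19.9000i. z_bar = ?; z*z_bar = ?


z_bar = -1.5000 + 19.9000i
z*z_bar = (-1.5)^2 + (-19.9)^2 = 2.25 + 396.01 = 398.26

z_bar = -1.5000 + 19.9000i, z*z_bar = 398.26


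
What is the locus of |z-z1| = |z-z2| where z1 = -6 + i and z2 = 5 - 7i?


Equal distances means the locus is the perpendicular bisector of z1 and z2.
Midpoint = ((-6+5)/2, (1+(-7))/2) = (-0.5000, -3.0000)

Perpendicular bisector through (-0.5000, -3.0000)


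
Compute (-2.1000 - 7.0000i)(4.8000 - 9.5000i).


Real = -2.1*4.8 - (-7)*(-9.5) = -10.08 - 66.5 = -76.58
Imag = -2.1*(-9.5) + 4.8*(-7) = 19.95 - (33.6) = -13.65

-76.5800 - 13.6500i


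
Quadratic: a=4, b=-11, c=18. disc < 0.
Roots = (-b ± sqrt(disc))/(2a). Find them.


disc = (-11)^2 - 4*4*18 = 121 - 288 = -167
sqrt(|disc|) = sqrt(167) = 12.9228
Real part = 11/(2*4) = 1.3750
Imag part = 12.9228/(2*4) = 1.6154

1.3750 ± 1.6154i


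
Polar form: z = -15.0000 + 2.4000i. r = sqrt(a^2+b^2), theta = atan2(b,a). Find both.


r = sqrt(225+5.76) = sqrt(230.76) = 15.1908
theta = atan2(2.4, -15) = 170.9097 degrees

r = 15.1908, theta = 170.9097 degrees


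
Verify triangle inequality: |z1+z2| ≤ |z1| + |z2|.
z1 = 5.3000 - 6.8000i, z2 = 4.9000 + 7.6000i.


|z1| = sqrt(5.3^2 + (-6.8)^2) = sqrt(74.33) = 8.6215
|z2| = sqrt(4.9^2 + 7.6^2) = sqrt(81.77) = 9.0427
z1+z2 = 10.2000 + 0.8000i
|z1+z2| = sqrt(104.68) = 10.2313
|z1|+|z2| = 8.6215 + 9.0427 = 17.6642

|z1+z2| = 10.2313 ≤ |z1|+|z2| = 17.6642 (verified)


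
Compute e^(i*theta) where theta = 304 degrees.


cos(304°) = 0.5592
sin(304°) = -0.8290

e^(i*304°) = 0.5592 - 0.8290i


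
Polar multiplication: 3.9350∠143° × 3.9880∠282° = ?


r = 3.9350 * 3.9880 = 15.6928
theta = 143° + 282° = 425° = 65° (mod 360)

15.6928 cis(65°)


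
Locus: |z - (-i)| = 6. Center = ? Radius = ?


|z - z0| = r is a circle with center z0 and radius r.
Center = (0, -1), radius = 6

Circle with center (0, -1) and radius 6


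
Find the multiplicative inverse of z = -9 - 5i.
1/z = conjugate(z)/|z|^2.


|z|^2 = 81+25 = 106
1/z = (-9 + 5i)/106

1/z = -0.0849 + 0.0472i


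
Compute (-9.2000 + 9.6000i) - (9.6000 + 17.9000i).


Real: -9.2 - 9.6 = -18.8
Imag: 9.6 - 17.9 = -8.3

-18.8000 - 8.3000i


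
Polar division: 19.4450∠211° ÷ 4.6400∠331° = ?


r = 19.4450 / 4.6400 = 4.1907
theta = 211° - 331° = -120° = 240° (mod 360)

4.1907 cis(240°)


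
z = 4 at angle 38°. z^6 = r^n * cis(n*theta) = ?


r^6 = 4^6 = 4096
n*theta = 6*38° = 228° = 228° (mod 360)
a = 4096*cos(228°) = -2740.7590
b = 4096*sin(228°) = -3043.9212

4096 cis(228°) = -2740.7590 - 3043.9212i


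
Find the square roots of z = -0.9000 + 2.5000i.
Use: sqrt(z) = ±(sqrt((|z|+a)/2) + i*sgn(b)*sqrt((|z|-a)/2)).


|z| = sqrt(0.81+6.25) = 2.6571
sqrt((|z|+a)/2) = sqrt((2.6571+(-0.9))/2) = sqrt(0.8785) = 0.9373
sqrt((|z|-a)/2) = sqrt((2.6571-(-0.9))/2) = sqrt(1.7785) = 1.3336

±(0.9373 + 1.3336i) i.e. 0.9373 + 1.3336i and -0.9373 - 1.3336i


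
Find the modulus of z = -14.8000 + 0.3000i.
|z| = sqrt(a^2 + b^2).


|z| = sqrt((-14.8)^2 + 0.3^2) = sqrt(219.04 + 0.09) = sqrt(219.13) = 14.8030

|z| = 14.8030


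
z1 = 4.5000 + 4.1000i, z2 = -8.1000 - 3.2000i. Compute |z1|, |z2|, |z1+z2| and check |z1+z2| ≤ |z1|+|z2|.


|z1| = sqrt(4.5^2 + 4.1^2) = sqrt(37.06) = 6.0877
|z2| = sqrt((-8.1)^2 + (-3.2)^2) = sqrt(75.85) = 8.7092
z1+z2 = -3.6000 + 0.9000i
|z1+z2| = sqrt(13.77) = 3.7108
|z1|+|z2| = 6.0877 + 8.7092 = 14.7969

|z1+z2| = 3.7108 ≤ |z1|+|z2| = 14.7969 (verified)


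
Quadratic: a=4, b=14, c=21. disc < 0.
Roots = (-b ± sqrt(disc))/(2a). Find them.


disc = 14^2 - 4*4*21 = 196 - 336 = -140
sqrt(|disc|) = sqrt(140) = 11.8322
Real part = -14/(2*4) = -1.7500
Imag part = 11.8322/(2*4) = 1.4790

-1.7500 ± 1.4790i


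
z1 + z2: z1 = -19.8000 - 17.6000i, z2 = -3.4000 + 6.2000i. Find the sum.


Real: -19.8 - 3.4 = -23.2
Imag: -17.6 + 6.2 = -11.4

-23.2000 - 11.4000i


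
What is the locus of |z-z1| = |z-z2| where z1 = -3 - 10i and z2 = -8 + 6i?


Equal distances means the locus is the perpendicular bisector of z1 and z2.
Midpoint = ((-3+(-8))/2, (-10+6)/2) = (-5.5000, -2.0000)

Perpendicular bisector through (-5.5000, -2.0000)


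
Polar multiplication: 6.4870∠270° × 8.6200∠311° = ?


r = 6.4870 * 8.6200 = 55.9179
theta = 270° + 311° = 581° = 221° (mod 360)

55.9179 cis(221°)


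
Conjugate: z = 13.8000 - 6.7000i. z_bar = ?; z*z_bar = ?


z_bar = 13.8000 + 6.7000i
z*z_bar = 13.8^2 + (-6.7)^2 = 190.44 + 44.89 = 235.33

z_bar = 13.8000 + 6.7000i, z*z_bar = 235.33


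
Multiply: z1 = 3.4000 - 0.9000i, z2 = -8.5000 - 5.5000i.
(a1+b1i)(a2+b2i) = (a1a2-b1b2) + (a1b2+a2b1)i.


Real = 3.4*(-8.5) - (-0.9)*(-5.5) = -28.9 - 4.95 = -33.85
Imag = 3.4*(-5.5) - (8.5)*(-0.9) = -18.7 + 7.65 = -11.05

-33.8500 - 11.0500i


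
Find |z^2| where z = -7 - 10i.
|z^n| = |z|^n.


|z| = sqrt(49+100) = sqrt(149) = 12.2066
|z^2| = |z|^2 = (sqrt(149))^2 = 149

|z^2| = 149


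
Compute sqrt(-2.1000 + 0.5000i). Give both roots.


|z| = sqrt(4.41+0.25) = 2.1587
sqrt((|z|+a)/2) = sqrt((2.1587+(-2.1))/2) = sqrt(0.0294) = 0.1713
sqrt((|z|-a)/2) = sqrt((2.1587-(-2.1))/2) = sqrt(2.1294) = 1.4592

±(0.1713 + 1.4592i) i.e. 0.1713 + 1.4592i and -0.1713 - 1.4592i


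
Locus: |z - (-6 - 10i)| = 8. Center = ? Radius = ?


|z - z0| = r is a circle with center z0 and radius r.
Center = (-6, -10), radius = 8

Circle with center (-6, -10) and radius 8


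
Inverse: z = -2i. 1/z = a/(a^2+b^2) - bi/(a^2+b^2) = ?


|z|^2 = 0+4 = 4
1/z = (0 + 2i)/4

1/z = 0 + 0.5000i


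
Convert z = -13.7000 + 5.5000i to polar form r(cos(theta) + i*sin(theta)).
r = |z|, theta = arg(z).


r = sqrt(187.69+30.25) = sqrt(217.94) = 14.7628
theta = atan2(5.5, -13.7) = 158.1265 degrees

r = 14.7628, theta = 158.1265 degrees


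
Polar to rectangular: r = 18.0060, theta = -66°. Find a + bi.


a = 18.0060*cos(-66°) = 18.0060*0.406737 = 7.3237
b = 18.0060*sin(-66°) = 18.0060*(-0.913545) = -16.4493

7.3237 - 16.4493i


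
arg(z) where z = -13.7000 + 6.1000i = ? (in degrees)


Re = -13.7, Im = 6.1
arg = atan2(6.1, -13.7) = 155.9987 degrees

arg(z) = 155.9987 degrees


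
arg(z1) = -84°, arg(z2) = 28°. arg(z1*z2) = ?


arg(z1*z2) = -84° + 28° = -56°
Normalized to (-180°, 180°]: -56°

-56°


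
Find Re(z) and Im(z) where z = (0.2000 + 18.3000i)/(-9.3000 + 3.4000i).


Multiply by conjugate: (0.2000 + 18.3000i)(-9.3000 - 3.4000i) / ((-9.3)^2 + 3.4^2)
Numerator real = 0.2*(-9.3) + 18.3*3.4 = 60.36
Numerator imag = 18.3*(-9.3) - 0.2*3.4 = -170.87
Denominator = 98.05
Re(z) = 60.36/98.05 = 0.6156
Im(z) = -170.87/98.05 = -1.7427

Re(z) = 0.6156, Im(z) = -1.7427


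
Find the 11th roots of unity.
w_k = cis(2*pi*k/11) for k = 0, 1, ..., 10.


The 11th roots of unity are cis(360k/11°) for k=0..10
Angle step = 360/11 = 32.7273°
Primitive root: cis(32.7273°)
Primitive root = 0.8413 + 0.5406i

11 roots at angles: 0°, 32.7273°, 65.4545°, 98.1818°, 130.9091°, 163.6364°, 196.3636°, 229.0909°, 261.8182°, 294.5455°, 327.2727°


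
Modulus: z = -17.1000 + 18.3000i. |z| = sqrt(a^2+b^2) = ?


|z| = sqrt((-17.1)^2 + 18.3^2) = sqrt(292.41 + 334.89) = sqrt(627.3) = 25.0460

|z| = 25.0460


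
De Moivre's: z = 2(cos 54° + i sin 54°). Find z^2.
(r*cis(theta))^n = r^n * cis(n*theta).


r^2 = 2^2 = 4
n*theta = 2*54° = 108° = 108° (mod 360)
a = 4*cos(108°) = -1.2361
b = 4*sin(108°) = 3.8042

4 cis(108°) = -1.2361 + 3.8042i


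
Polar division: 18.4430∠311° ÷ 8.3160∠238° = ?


r = 18.4430 / 8.3160 = 2.2178
theta = 311° - 238° = 73° = 73° (mod 360)

2.2178 cis(73°)


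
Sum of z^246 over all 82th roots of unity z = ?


The roots are w_k = w^k with w = e^(2*pi*i/82), and (w^k)^246 = (w^246)^k.
So S = 1 + u + u^2 + ... + u^(81) with u = w^246.
246 = 3*82 + 0, so 246 is a multiple of 82 and u = (w^82)^3 = 1.
Every one of the 82 terms equals 1: S = 82

S = 82


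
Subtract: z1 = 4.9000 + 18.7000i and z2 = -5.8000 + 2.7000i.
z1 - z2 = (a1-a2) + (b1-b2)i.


Real: 4.9 + 5.8 = 10.7
Imag: 18.7 - 2.7 = 16

10.7000 + 16.0000i


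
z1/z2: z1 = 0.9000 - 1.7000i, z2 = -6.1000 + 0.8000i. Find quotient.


Conjugate of z2 = -6.1000 - 0.8000i
Numerator: (0.9000 - 1.7000i)(-6.1000 - 0.8000i) = -6.8500 + 9.6500i
Denominator: (-6.1)^2 + 0.8^2 = 37.85
Result = (-6.8500 + 9.6500i)/37.85

-0.1810 + 0.2550i


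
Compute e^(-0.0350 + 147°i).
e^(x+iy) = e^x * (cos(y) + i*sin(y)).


e^-0.0350 = 0.9656
cos(147°) = -0.8387
sin(147°) = 0.5446
Real = 0.9656*(-0.8387) = -0.8098
Imag = 0.9656*0.5446 = 0.5259

-0.8098 + 0.5259i


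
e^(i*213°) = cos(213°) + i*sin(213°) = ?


cos(213°) = -0.8387
sin(213°) = -0.5446

e^(i*213°) = -0.8387 - 0.5446i


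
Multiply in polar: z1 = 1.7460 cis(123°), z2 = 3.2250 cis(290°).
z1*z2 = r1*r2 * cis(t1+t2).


r = 1.7460 * 3.2250 = 5.6309
theta = 123° + 290° = 413° = 53° (mod 360)

5.6309 cis(53°)


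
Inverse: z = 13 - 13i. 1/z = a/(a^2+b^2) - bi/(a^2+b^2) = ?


|z|^2 = 169+169 = 338
1/z = (13 + 13i)/338

1/z = 0.0385 + 0.0385i


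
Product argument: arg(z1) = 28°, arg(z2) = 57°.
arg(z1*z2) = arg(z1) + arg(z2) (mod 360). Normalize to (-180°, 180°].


arg(z1*z2) = 28° + 57° = 85°
Normalized to (-180°, 180°]: 85°

85°


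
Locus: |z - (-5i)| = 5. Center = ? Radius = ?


|z - z0| = r is a circle with center z0 and radius r.
Center = (0, -5), radius = 5

Circle with center (0, -5) and radius 5


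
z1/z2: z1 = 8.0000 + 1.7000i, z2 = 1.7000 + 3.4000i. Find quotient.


Conjugate of z2 = 1.7000 - 3.4000i
Numerator: (8.0000 + 1.7000i)(1.7000 - 3.4000i) = 19.3800 - 24.3100i
Denominator: 1.7^2 + 3.4^2 = 14.45
Result = (19.3800 - 24.3100i)/14.45

1.3412 - 1.6824i


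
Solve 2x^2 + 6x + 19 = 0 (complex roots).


disc = 6^2 - 4*2*19 = 36 - 152 = -116
sqrt(|disc|) = sqrt(116) = 10.7703
Real part = -6/(2*2) = -1.5000
Imag part = 10.7703/(2*2) = 2.6926

-1.5000 ± 2.6926i


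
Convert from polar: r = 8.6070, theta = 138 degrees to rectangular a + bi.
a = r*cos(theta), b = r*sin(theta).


a = 8.6070*cos(138°) = 8.6070*(-0.74314) = -6.3962
b = 8.6070*sin(138°) = 8.6070*0.66913 = 5.7592

-6.3962 + 5.7592i


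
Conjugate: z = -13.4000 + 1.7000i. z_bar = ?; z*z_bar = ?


z_bar = -13.4000 - 1.7000i
z*z_bar = (-13.4)^2 + 1.7^2 = 179.56 + 2.89 = 182.45

z_bar = -13.4000 - 1.7000i, z*z_bar = 182.45


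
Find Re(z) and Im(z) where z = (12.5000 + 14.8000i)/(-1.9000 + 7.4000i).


Multiply by conjugate: (12.5000 + 14.8000i)(-1.9000 - 7.4000i) / ((-1.9)^2 + 7.4^2)
Numerator real = 12.5*(-1.9) + 14.8*7.4 = 85.77
Numerator imag = 14.8*(-1.9) - 12.5*7.4 = -120.62
Denominator = 58.37
Re(z) = 85.77/58.37 = 1.4694
Im(z) = -120.62/58.37 = -2.0665

Re(z) = 1.4694, Im(z) = -2.0665


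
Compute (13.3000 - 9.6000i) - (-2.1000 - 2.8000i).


Real: 13.3 + 2.1 = 15.4
Imag: -9.6 + 2.8 = -6.8

15.4000 - 6.8000i


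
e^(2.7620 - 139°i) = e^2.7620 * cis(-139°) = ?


e^2.7620 = 15.8315
cos(-139°) = -0.75471
sin(-139°) = -0.65606
Real = 15.8315*(-0.75471) = -11.9482
Imag = 15.8315*(-0.65606) = -10.3864

-11.9482 - 10.3864i


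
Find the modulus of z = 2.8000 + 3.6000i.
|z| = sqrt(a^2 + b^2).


|z| = sqrt(2.8^2 + 3.6^2) = sqrt(7.84 + 12.96) = sqrt(20.8) = 4.5607

|z| = 4.5607


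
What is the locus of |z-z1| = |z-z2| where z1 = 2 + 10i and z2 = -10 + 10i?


Equal distances means the locus is the perpendicular bisector of z1 and z2.
Midpoint = ((2+(-10))/2, (10+10)/2) = (-4.0000, 10.0000)

Perpendicular bisector through (-4.0000, 10.0000)


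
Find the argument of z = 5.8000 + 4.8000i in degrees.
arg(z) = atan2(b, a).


Re = 5.8, Im = 4.8
arg = atan2(4.8, 5.8) = 39.6107 degrees

arg(z) = 39.6107 degrees


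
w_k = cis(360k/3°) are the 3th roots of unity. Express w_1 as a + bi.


Angle = 360*1/3 = 120°
a = cos(120°) = -0.5000
b = sin(120°) = 0.8660

-0.5000 + 0.8660i


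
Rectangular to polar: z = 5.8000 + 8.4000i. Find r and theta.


r = sqrt(33.64+70.56) = sqrt(104.2) = 10.2078
theta = atan2(8.4, 5.8) = 55.3758 degrees

r = 10.2078, theta = 55.3758 degrees


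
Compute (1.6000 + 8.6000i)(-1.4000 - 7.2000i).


Real = 1.6*(-1.4) - 8.6*(-7.2) = -2.24 - (-61.92) = 59.68
Imag = 1.6*(-7.2) - (1.4)*8.6 = -11.52 - (12.04) = -23.56

59.6800 - 23.5600i


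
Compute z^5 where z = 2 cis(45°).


r^5 = 2^5 = 32
n*theta = 5*45° = 225° = 225° (mod 360)
a = 32*cos(225°) = -22.6274
b = 32*sin(225°) = -22.6274

32 cis(225°) = -22.6274 - 22.6274i


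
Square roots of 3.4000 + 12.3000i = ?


|z| = sqrt(11.56+151.29) = 12.7613
sqrt((|z|+a)/2) = sqrt((12.7613+3.4)/2) = sqrt(8.0806) = 2.8426
sqrt((|z|-a)/2) = sqrt((12.7613-3.4)/2) = sqrt(4.6806) = 2.1635

±(2.8426 + 2.1635i) i.e. 2.8426 + 2.1635i and -2.8426 - 2.1635i


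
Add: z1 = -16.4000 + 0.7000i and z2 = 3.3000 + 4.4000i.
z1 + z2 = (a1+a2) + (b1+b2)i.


Real: -16.4 + 3.3 = -13.1
Imag: 0.7 + 4.4 = 5.1

-13.1000 + 5.1000i


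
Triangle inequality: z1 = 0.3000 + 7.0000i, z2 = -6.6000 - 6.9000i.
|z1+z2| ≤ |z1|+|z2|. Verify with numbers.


|z1| = sqrt(0.3^2 + 7^2) = sqrt(49.09) = 7.0064
|z2| = sqrt((-6.6)^2 + (-6.9)^2) = sqrt(91.17) = 9.5483
z1+z2 = -6.3000 + 0.1000i
|z1+z2| = sqrt(39.7) = 6.3008
|z1|+|z2| = 7.0064 + 9.5483 = 16.5547

|z1+z2| = 6.3008 ≤ |z1|+|z2| = 16.5547 (verified)


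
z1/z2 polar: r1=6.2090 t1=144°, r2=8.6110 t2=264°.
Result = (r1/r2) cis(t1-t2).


r = 6.2090 / 8.6110 = 0.7211
theta = 144° - 264° = -120° = 240° (mod 360)

0.7211 cis(240°)


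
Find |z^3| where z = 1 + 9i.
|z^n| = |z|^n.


|z| = sqrt(1+81) = sqrt(82) = 9.0554
|z^3| = |z|^3 = (sqrt(82))^3 = 82*sqrt(82)

|z^3| = 82*sqrt(82) ≈ 742.5416


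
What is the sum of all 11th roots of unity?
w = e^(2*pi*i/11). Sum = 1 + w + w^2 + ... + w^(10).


The sum of all 11th roots of unity is 0.
Geometric series: (1 - w^11)/(1 - w) = (1-1)/(1-w) = 0 since w^11 = 1, w ≠ 1.
Alternatively: coefficient of z^10 in z^11 - 1 is 0.

0


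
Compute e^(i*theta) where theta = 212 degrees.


cos(212°) = -0.8480
sin(212°) = -0.5299

e^(i*212°) = -0.8480 - 0.5299i


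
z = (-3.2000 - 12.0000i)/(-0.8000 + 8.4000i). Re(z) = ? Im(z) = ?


Multiply by conjugate: (-3.2000 - 12.0000i)(-0.8000 - 8.4000i) / ((-0.8)^2 + 8.4^2)
Numerator real = -3.2*(-0.8) - (12)*8.4 = -98.24
Numerator imag = -12*(-0.8) - (-3.2)*8.4 = 36.48
Denominator = 71.2
Re(z) = -98.24/71.2 = -1.3798
Im(z) = 36.48/71.2 = 0.5124

Re(z) = -1.3798, Im(z) = 0.5124


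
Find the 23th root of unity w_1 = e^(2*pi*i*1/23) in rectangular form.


Angle = 360*1/23 = 15.6522°
a = cos(15.6522°) = 0.9629
b = sin(15.6522°) = 0.2698

0.9629 + 0.2698i


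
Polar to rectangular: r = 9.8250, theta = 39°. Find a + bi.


a = 9.8250*cos(39°) = 9.8250*0.77715 = 7.6355
b = 9.8250*sin(39°) = 9.8250*0.62932 = 6.1831

7.6355 + 6.1831i


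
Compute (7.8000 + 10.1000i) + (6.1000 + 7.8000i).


Real: 7.8 + 6.1 = 13.9
Imag: 10.1 + 7.8 = 17.9

13.9000 + 17.9000i


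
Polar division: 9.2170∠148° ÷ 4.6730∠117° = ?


r = 9.2170 / 4.6730 = 1.9724
theta = 148° - 117° = 31° = 31° (mod 360)

1.9724 cis(31°)


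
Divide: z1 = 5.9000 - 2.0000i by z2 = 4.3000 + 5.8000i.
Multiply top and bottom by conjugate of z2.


Conjugate of z2 = 4.3000 - 5.8000i
Numerator: (5.9000 - 2.0000i)(4.3000 - 5.8000i) = 13.7700 - 42.8200i
Denominator: 4.3^2 + 5.8^2 = 52.13
Result = (13.7700 - 42.8200i)/52.13

0.2641 - 0.8214i


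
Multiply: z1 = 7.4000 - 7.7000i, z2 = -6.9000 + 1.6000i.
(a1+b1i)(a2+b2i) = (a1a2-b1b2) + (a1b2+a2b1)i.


Real = 7.4*(-6.9) - (-7.7)*1.6 = -51.06 - (-12.32) = -38.74
Imag = 7.4*1.6 - (6.9)*(-7.7) = 11.84 + 53.13 = 64.97

-38.7400 + 64.9700i


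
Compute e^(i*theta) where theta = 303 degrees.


cos(303°) = 0.5446
sin(303°) = -0.8387

e^(i*303°) = 0.5446 - 0.8387i


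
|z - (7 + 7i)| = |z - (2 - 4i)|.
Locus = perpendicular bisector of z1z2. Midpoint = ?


Equal distances means the locus is the perpendicular bisector of z1 and z2.
Midpoint = ((7+2)/2, (7+(-4))/2) = (4.5000, 1.5000)

Perpendicular bisector through (4.5000, 1.5000)


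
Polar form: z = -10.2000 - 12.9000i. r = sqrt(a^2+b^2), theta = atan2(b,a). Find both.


r = sqrt(104.04+166.41) = sqrt(270.45) = 16.4454
theta = atan2(-12.9, -10.2) = -128.3333 degrees

r = 16.4454, theta = -128.3333 degrees


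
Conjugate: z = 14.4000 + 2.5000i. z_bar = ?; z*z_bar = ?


z_bar = 14.4000 - 2.5000i
z*z_bar = 14.4^2 + 2.5^2 = 207.36 + 6.25 = 213.61

z_bar = 14.4000 - 2.5000i, z*z_bar = 213.61


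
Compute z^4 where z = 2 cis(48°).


r^4 = 2^4 = 16
n*theta = 4*48° = 192° = 192° (mod 360)
a = 16*cos(192°) = -15.6504
b = 16*sin(192°) = -3.3266

16 cis(192°) = -15.6504 - 3.3266i


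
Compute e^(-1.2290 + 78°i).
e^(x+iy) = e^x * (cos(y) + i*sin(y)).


e^-1.2290 = 0.2926
cos(78°) = 0.2079
sin(78°) = 0.9781
Real = 0.2926*0.2079 = 0.0608
Imag = 0.2926*0.9781 = 0.2862

0.0608 + 0.2862i


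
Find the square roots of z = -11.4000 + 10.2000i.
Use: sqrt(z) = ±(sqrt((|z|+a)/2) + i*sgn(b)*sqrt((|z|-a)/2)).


|z| = sqrt(129.96+104.04) = 15.2971
sqrt((|z|+a)/2) = sqrt((15.2971+(-11.4))/2) = sqrt(1.9485) = 1.3959
sqrt((|z|-a)/2) = sqrt((15.2971-(-11.4))/2) = sqrt(13.3485) = 3.6536

±(1.3959 + 3.6536i) i.e. 1.3959 + 3.6536i and -1.3959 - 3.6536i


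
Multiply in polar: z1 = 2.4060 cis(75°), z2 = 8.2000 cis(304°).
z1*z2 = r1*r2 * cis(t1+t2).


r = 2.4060 * 8.2000 = 19.7292
theta = 75° + 304° = 379° = 19° (mod 360)

19.7292 cis(19°)


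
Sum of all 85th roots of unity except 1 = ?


With w = e^(2*pi*i/85), all 85 of the 85th roots of unity w^0 = 1, w, ..., w^(84) sum to 0: 1 + w + ... + w^(84) = (1 - w^85)/(1 - w) = 0 since w^85 = 1, w ≠ 1.
Removing the root 1: w + w^2 + ... + w^(84) = 0 - 1 = -1

Sum = -1


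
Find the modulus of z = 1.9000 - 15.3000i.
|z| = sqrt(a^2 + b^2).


|z| = sqrt(1.9^2 + (-15.3)^2) = sqrt(3.61 + 234.09) = sqrt(237.7) = 15.4175

|z| = 15.4175


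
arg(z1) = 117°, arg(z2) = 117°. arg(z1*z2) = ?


arg(z1*z2) = 117° + 117° = 234°
Normalized to (-180°, 180°]: -126°

-126°


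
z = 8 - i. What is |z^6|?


|z| = sqrt(64+1) = sqrt(65) = 8.0623
|z^6| = |z|^6 = (sqrt(65))^6 = 65^3 = 274625

|z^6| = 274625


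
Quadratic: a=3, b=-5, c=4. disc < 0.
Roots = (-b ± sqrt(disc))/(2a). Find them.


disc = (-5)^2 - 4*3*4 = 25 - 48 = -23
sqrt(|disc|) = sqrt(23) = 4.7958
Real part = 5/(2*3) = 0.8333
Imag part = 4.7958/(2*3) = 0.7993

0.8333 ± 0.7993i


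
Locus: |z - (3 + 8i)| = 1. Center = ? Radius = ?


|z - z0| = r is a circle with center z0 and radius r.
Center = (3, 8), radius = 1

Circle with center (3, 8) and radius 1


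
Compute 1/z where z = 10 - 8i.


|z|^2 = 100+64 = 164
1/z = (10 + 8i)/164

1/z = 0.0610 + 0.0488i


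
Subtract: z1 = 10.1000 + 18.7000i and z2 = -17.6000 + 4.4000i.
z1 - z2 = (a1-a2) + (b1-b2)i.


Real: 10.1 + 17.6 = 27.7
Imag: 18.7 - 4.4 = 14.3

27.7000 + 14.3000i


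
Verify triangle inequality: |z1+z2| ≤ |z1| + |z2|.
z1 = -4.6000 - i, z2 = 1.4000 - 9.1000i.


|z1| = sqrt((-4.6)^2 + (-1)^2) = sqrt(22.16) = 4.7074
|z2| = sqrt(1.4^2 + (-9.1)^2) = sqrt(84.77) = 9.2071
z1+z2 = -3.2000 - 10.1000i
|z1+z2| = sqrt(112.25) = 10.5948
|z1|+|z2| = 4.7074 + 9.2071 = 13.9145

|z1+z2| = 10.5948 ≤ |z1|+|z2| = 13.9145 (verified)


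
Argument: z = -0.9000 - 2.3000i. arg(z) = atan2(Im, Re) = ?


Re = -0.9, Im = -2.3
arg = atan2(-2.3, -0.9) = -111.3706 degrees

arg(z) = -111.3706 degrees


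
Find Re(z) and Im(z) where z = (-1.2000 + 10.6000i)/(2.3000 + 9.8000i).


Multiply by conjugate: (-1.2000 + 10.6000i)(2.3000 - 9.8000i) / (2.3^2 + 9.8^2)
Numerator real = -1.2*2.3 + 10.6*9.8 = 101.12
Numerator imag = 10.6*2.3 - (-1.2)*9.8 = 36.14
Denominator = 101.33
Re(z) = 101.12/101.33 = 0.9979
Im(z) = 36.14/101.33 = 0.3567

Re(z) = 0.9979, Im(z) = 0.3567


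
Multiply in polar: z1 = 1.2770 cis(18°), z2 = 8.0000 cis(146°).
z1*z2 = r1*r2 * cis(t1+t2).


r = 1.2770 * 8.0000 = 10.2160
theta = 18° + 146° = 164° = 164° (mod 360)

10.2160 cis(164°)


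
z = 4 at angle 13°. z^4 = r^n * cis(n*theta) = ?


r^4 = 4^4 = 256
n*theta = 4*13° = 52° = 52° (mod 360)
a = 256*cos(52°) = 157.6093
b = 256*sin(52°) = 201.7308

256 cis(52°) = 157.6093 + 201.7308i


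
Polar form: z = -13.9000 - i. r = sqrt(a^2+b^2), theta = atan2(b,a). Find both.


r = sqrt(193.21+1) = sqrt(194.21) = 13.9359
theta = atan2(-1, -13.9) = -175.8851 degrees

r = 13.9359, theta = -175.8851 degrees


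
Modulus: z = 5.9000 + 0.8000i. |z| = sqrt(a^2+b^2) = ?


|z| = sqrt(5.9^2 + 0.8^2) = sqrt(34.81 + 0.64) = sqrt(35.45) = 5.9540

|z| = 5.9540


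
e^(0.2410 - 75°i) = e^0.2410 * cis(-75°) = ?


e^0.2410 = 1.27252
cos(-75°) = 0.25882
sin(-75°) = -0.96593
Real = 1.27252*0.25882 = 0.3294
Imag = 1.27252*(-0.96593) = -1.2292

0.3294 - 1.2292i


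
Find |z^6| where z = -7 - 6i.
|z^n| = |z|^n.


|z| = sqrt(49+36) = sqrt(85) = 9.2195
|z^6| = |z|^6 = (sqrt(85))^6 = 85^3 = 614125

|z^6| = 614125


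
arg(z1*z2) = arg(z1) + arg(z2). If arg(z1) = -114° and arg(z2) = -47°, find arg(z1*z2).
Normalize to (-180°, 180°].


arg(z1*z2) = -114° - 47° = -161°
Normalized to (-180°, 180°]: -161°

-161°


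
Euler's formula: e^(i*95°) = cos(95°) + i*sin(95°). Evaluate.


cos(95°) = -0.0872
sin(95°) = 0.9962

e^(i*95°) = -0.0872 + 0.9962i


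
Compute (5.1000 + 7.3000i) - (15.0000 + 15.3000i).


Real: 5.1 - 15 = -9.9
Imag: 7.3 - 15.3 = -8

-9.9000 - 8.0000i


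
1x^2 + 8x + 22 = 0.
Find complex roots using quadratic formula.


disc = 8^2 - 4*1*22 = 64 - 88 = -24
sqrt(|disc|) = sqrt(24) = 4.8990
Real part = -8/(2*1) = -4.0000
Imag part = 4.8990/(2*1) = 2.4495

-4.0000 ± 2.4495i


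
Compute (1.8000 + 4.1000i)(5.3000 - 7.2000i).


Real = 1.8*5.3 - 4.1*(-7.2) = 9.54 - (-29.52) = 39.06
Imag = 1.8*(-7.2) + 5.3*4.1 = -12.96 + 21.73 = 8.77

39.0600 + 8.7700i


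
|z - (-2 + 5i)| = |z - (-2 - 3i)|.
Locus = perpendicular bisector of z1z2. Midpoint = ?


Equal distances means the locus is the perpendicular bisector of z1 and z2.
Midpoint = ((-2+(-2))/2, (5+(-3))/2) = (-2.0000, 1.0000)

Perpendicular bisector through (-2.0000, 1.0000)


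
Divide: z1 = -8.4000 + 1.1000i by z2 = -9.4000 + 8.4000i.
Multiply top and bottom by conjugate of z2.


Conjugate of z2 = -9.4000 - 8.4000i
Numerator: (-8.4000 + 1.1000i)(-9.4000 - 8.4000i) = 88.2000 + 60.2200i
Denominator: (-9.4)^2 + 8.4^2 = 158.92
Result = (88.2000 + 60.2200i)/158.92

0.5550 + 0.3789i
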